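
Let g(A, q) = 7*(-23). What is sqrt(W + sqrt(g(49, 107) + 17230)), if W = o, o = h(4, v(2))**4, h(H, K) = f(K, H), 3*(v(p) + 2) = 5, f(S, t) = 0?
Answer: sqrt(13)*101**(1/4) ≈ 11.430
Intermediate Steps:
g(A, q) = -161
v(p) = -1/3 (v(p) = -2 + (1/3)*5 = -2 + 5/3 = -1/3)
h(H, K) = 0
o = 0 (o = 0**4 = 0)
W = 0
sqrt(W + sqrt(g(49, 107) + 17230)) = sqrt(0 + sqrt(-161 + 17230)) = sqrt(0 + sqrt(17069)) = sqrt(0 + 13*sqrt(101)) = sqrt(13*sqrt(101)) = sqrt(13)*101**(1/4)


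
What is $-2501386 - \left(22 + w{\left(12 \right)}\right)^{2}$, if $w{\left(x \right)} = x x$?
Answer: $-2528942$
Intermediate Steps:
$w{\left(x \right)} = x^{2}$
$-2501386 - \left(22 + w{\left(12 \right)}\right)^{2} = -2501386 - \left(22 + 12^{2}\right)^{2} = -2501386 - \left(22 + 144\right)^{2} = -2501386 - 166^{2} = -2501386 - 27556 = -2528942$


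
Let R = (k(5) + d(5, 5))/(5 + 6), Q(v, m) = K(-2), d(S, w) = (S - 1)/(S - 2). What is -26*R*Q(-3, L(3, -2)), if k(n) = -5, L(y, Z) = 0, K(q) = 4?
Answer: 104/3 ≈ 34.667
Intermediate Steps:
d(S, w) = (-1 + S)/(-2 + S)
Q(v, m) = 4
R = -1/3 (R = (-5 + (-1 + 5)/(-2 + 5))/(5 + 6) = (-5 + 4/3)/11 = (-5 + (1/3)*4)*(1/11) = (-5 + 4/3)*(1/11) = -11/3*1/11 = -1/3 ≈ -0.33333)
-26*R*Q(-3, L(3, -2)) = -(-26)*4/3 = -26*(-4/3) = 104/3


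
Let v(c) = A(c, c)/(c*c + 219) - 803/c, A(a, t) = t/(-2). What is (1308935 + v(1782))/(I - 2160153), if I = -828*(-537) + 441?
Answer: -224469345515543/294118592479272 ≈ -0.76319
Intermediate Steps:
I = 445077 (I = 444636 + 441 = 445077)
A(a, t) = -t/2 (A(a, t) = t*(-1/2) = -t/2)
v(c) = -803/c - c/(2*(219 + c**2)) (v(c) = (-c/2)/(c*c + 219) - 803/c = (-c/2)/(c**2 + 219) - 803/c = (-c/2)/(219 + c**2) - 803/c = -c/(2*(219 + c**2)) - 803/c = -803/c - c/(2*(219 + c**2)))
(1308935 + v(1782))/(I - 2160153) = (1308935 + (1/2)*(-351714 - 1607*1782**2)/(1782*(219 + 1782**2)))/(445077 - 2160153) = (1308935 + (1/2)*(1/1782)*(-351714 - 1607*3175524)/(219 + 3175524))/(-1715076) = (1308935 + (1/2)*(1/1782)*(-351714 - 5103067068)/3175743)*(-1/1715076) = (1308935 + (1/2)*(1/1782)*(1/3175743)*(-5103418782))*(-1/1715076) = (1308935 - 77324527/171490122)*(-1/1715076) = (224469345515543/171490122)*(-1/1715076) = -224469345515543/294118592479272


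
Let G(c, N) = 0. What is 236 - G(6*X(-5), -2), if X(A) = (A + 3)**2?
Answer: 236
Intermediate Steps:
X(A) = (3 + A)**2
236 - G(6*X(-5), -2) = 236 - 1*0 = 236 + 0 = 236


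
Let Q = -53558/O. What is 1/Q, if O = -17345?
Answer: 17345/53558 ≈ 0.32385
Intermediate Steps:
Q = 53558/17345 (Q = -53558/(-17345) = -53558*(-1/17345) = 53558/17345 ≈ 3.0878)
1/Q = 1/(53558/17345) = 17345/53558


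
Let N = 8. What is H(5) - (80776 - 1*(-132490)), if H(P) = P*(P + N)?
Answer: -213201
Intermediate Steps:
H(P) = P*(8 + P) (H(P) = P*(P + 8) = P*(8 + P))
H(5) - (80776 - 1*(-132490)) = 5*(8 + 5) - (80776 - 1*(-132490)) = 5*13 - (80776 + 132490) = 65 - 1*213266 = 65 - 213266 = -213201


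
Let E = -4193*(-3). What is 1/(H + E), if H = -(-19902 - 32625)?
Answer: 1/65106 ≈ 1.5360e-5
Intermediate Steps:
H = 52527 (H = -1*(-52527) = 52527)
E = 12579
1/(H + E) = 1/(52527 + 12579) = 1/65106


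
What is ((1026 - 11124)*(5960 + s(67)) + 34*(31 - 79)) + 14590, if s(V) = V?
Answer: -60847688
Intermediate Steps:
((1026 - 11124)*(5960 + s(67)) + 34*(31 - 79)) + 14590 = ((1026 - 11124)*(5960 + 67) + 34*(31 - 79)) + 14590 = (-10098*6027 + 34*(-48)) + 14590 = (-60860646 - 1632) + 14590 = -60862278 + 14590 = -60847688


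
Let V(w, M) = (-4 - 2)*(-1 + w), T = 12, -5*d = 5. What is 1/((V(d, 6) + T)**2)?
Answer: 1/576 ≈ 0.0017361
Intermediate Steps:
d = -1 (d = -1/5*5 = -1)
V(w, M) = 6 - 6*w (V(w, M) = -6*(-1 + w) = 6 - 6*w)
1/((V(d, 6) + T)**2) = 1/(((6 - 6*(-1)) + 12)**2) = 1/(((6 + 6) + 12)**2) = 1/((12 + 12)**2) = 1/(24**2) = 1/576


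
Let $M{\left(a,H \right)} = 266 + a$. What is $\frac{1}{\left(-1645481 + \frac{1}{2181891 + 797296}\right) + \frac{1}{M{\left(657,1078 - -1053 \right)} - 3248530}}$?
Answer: $- \frac{9675228555509}{15920404758747236409} \approx -6.0773 \cdot 10^{-7}$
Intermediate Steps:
$\frac{1}{\left(-1645481 + \frac{1}{2181891 + 797296}\right) + \frac{1}{M{\left(657,1078 - -1053 \right)} - 3248530}} = \frac{1}{\left(-1645481 + \frac{1}{2181891 + 797296}\right) + \frac{1}{\left(266 + 657\right) - 3248530}} = \frac{1}{\left(-1645481 + \frac{1}{2979187}\right) + \frac{1}{923 - 3248530}} = \frac{1}{\left(-1645481 + \frac{1}{2979187}\right) + \frac{1}{-3247607}} = \frac{1}{- \frac{4902195603946}{2979187} - \frac{1}{3247607}} = \frac{1}{- \frac{15920404758747236409}{9675228555509}} = - \frac{9675228555509}{15920404758747236409}$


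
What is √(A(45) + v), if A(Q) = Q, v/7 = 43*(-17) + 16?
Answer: 4*I*√310 ≈ 70.427*I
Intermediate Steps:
v = -5005 (v = 7*(43*(-17) + 16) = 7*(-731 + 16) = 7*(-715) = -5005)
√(A(45) + v) = √(45 - 5005) = √(-4960) = 4*I*√310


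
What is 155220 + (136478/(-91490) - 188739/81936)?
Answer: 64641725579349/416462480 ≈ 1.5522e+5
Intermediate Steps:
155220 + (136478/(-91490) - 188739/81936) = 155220 + (136478*(-1/91490) - 188739*1/81936) = 155220 + (-68239/45745 - 20971/9104) = 155220 - 1580566251/416462480 = 64641725579349/416462480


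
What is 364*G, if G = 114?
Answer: 41496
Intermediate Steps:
364*G = 364*114 = 41496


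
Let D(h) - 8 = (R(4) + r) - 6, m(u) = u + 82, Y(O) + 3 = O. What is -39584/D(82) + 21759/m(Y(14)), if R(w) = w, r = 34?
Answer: -117123/155 ≈ -755.63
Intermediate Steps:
Y(O) = -3 + O
m(u) = 82 + u
D(h) = 40 (D(h) = 8 + ((4 + 34) - 6) = 8 + (38 - 6) = 8 + 32 = 40)
-39584/D(82) + 21759/m(Y(14)) = -39584/40 + 21759/(82 + (-3 + 14)) = -39584*1/40 + 21759/(82 + 11) = -4948/5 + 21759/93 = -4948/5 + 21759*(1/93) = -4948/5 + 7253/31 = -117123/155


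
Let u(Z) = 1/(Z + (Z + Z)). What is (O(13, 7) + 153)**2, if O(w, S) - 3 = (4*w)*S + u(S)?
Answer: 119268241/441 ≈ 2.7045e+5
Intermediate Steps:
u(Z) = 1/(3*Z) (u(Z) = 1/(Z + 2*Z) = 1/(3*Z))
O(w, S) = 3 + 1/(3*S) + 4*S*w (O(w, S) = 3 + ((4*w)*S + 1/(3*S)) = 3 + (4*S*w + 1/(3*S)) = 3 + (1/(3*S) + 4*S*w) = 3 + 1/(3*S) + 4*S*w)
(O(13, 7) + 153)**2 = ((3 + (1/3)/7 + 4*7*13) + 153)**2 = ((3 + (1/3)*(1/7) + 364) + 153)**2 = ((3 + 1/21 + 364) + 153)**2 = (7708/21 + 153)**2 = (10921/21)**2 = 119268241/441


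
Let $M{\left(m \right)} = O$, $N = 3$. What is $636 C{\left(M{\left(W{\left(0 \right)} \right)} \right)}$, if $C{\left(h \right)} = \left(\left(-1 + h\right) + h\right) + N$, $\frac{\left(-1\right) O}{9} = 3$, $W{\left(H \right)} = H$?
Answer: $-33072$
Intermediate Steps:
$O = -27$ ($O = \left(-9\right) 3 = -27$)
$M{\left(m \right)} = -27$
$C{\left(h \right)} = 2 + 2 h$ ($C{\left(h \right)} = \left(\left(-1 + h\right) + h\right) + 3 = \left(-1 + 2 h\right) + 3 = 2 + 2 h$)
$636 C{\left(M{\left(W{\left(0 \right)} \right)} \right)} = 636 \left(2 + 2 \left(-27\right)\right) = 636 \left(2 - 54\right) = 636 \left(-52\right) = -33072$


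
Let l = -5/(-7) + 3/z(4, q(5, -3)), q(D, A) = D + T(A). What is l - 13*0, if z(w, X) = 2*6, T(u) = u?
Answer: 27/28 ≈ 0.96429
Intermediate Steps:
q(D, A) = A + D (q(D, A) = D + A = A + D)
z(w, X) = 12
l = 27/28 (l = -5/(-7) + 3/12 = -5*(-1/7) + 3*(1/12) = 5/7 + 1/4 = 27/28 ≈ 0.96429)
l - 13*0 = 27/28 - 13*0 = 27/28 + 0 = 27/28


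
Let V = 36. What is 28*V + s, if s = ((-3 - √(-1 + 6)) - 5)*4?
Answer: 976 - 4*√5 ≈ 967.06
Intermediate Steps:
s = -32 - 4*√5 (s = ((-3 - √5) - 5)*4 = (-8 - √5)*4 = -32 - 4*√5 ≈ -40.944)
28*V + s = 28*36 + (-32 - 4*√5) = 1008 + (-32 - 4*√5) = 976 - 4*√5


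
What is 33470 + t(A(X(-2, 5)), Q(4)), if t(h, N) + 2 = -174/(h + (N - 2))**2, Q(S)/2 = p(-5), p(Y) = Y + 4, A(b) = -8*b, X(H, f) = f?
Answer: 32396937/968 ≈ 33468.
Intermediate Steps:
p(Y) = 4 + Y
Q(S) = -2 (Q(S) = 2*(4 - 5) = 2*(-1) = -2)
t(h, N) = -2 - 174/(-2 + N + h)**2 (t(h, N) = -2 - 174/(h + (N - 2))**2 = -2 - 174/(h + (-2 + N))**2 = -2 - 174/(-2 + N + h)**2)
33470 + t(A(X(-2, 5)), Q(4)) = 33470 + (-2 - 174/(-2 - 2 - 8*5)**2) = 33470 + (-2 - 174/(-2 - 2 - 40)**2) = 33470 + (-2 - 174/(-44)**2) = 33470 + (-2 - 174*1/1936) = 33470 + (-2 - 87/968) = 33470 - 2023/968 = 32396937/968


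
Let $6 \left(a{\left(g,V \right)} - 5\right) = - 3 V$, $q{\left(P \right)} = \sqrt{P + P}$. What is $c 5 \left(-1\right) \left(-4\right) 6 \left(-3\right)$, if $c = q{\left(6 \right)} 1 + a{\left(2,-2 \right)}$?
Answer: $-2160 - 720 \sqrt{3} \approx -3407.1$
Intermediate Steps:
$q{\left(P \right)} = \sqrt{2} \sqrt{P}$ ($q{\left(P \right)} = \sqrt{2 P} = \sqrt{2} \sqrt{P}$)
$a{\left(g,V \right)} = 5 - \frac{V}{2}$ ($a{\left(g,V \right)} = 5 + \frac{\left(-3\right) V}{6} = 5 - \frac{V}{2}$)
$c = 6 + 2 \sqrt{3}$ ($c = \sqrt{2} \sqrt{6} \cdot 1 + \left(5 - -1\right) = 2 \sqrt{3} \cdot 1 + \left(5 + 1\right) = 2 \sqrt{3} + 6 = 6 + 2 \sqrt{3} \approx 9.4641$)
$c 5 \left(-1\right) \left(-4\right) 6 \left(-3\right) = \left(6 + 2 \sqrt{3}\right) 5 \left(-1\right) \left(-4\right) 6 \left(-3\right) = \left(30 + 10 \sqrt{3}\right) 4 \cdot 6 \left(-3\right) = \left(30 + 10 \sqrt{3}\right) 24 \left(-3\right) = \left(30 + 10 \sqrt{3}\right) \left(-72\right) = -2160 - 720 \sqrt{3}$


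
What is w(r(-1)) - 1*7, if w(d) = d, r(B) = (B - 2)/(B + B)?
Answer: -11/2 ≈ -5.5000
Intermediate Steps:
r(B) = (-2 + B)/(2*B) (r(B) = (-2 + B)/((2*B)) = (-2 + B)*(1/(2*B)) = (-2 + B)/(2*B))
w(r(-1)) - 1*7 = (1/2)*(-2 - 1)/(-1) - 1*7 = (1/2)*(-1)*(-3) - 7 = 3/2 - 7 = -11/2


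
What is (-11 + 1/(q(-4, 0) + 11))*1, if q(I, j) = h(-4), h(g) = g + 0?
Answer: -76/7 ≈ -10.857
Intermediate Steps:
h(g) = g
q(I, j) = -4
(-11 + 1/(q(-4, 0) + 11))*1 = (-11 + 1/(-4 + 11))*1 = (-11 + 1/7)*1 = (-11 + ⅐)*1 = -76/7*1 = -76/7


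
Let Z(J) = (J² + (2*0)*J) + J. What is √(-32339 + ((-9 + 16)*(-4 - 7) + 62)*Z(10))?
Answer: I*√33989 ≈ 184.36*I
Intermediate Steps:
Z(J) = J + J² (Z(J) = (J² + 0*J) + J = (J² + 0) + J = J² + J = J + J²)
√(-32339 + ((-9 + 16)*(-4 - 7) + 62)*Z(10)) = √(-32339 + ((-9 + 16)*(-4 - 7) + 62)*(10*(1 + 10))) = √(-32339 + (7*(-11) + 62)*(10*11)) = √(-32339 + (-77 + 62)*110) = √(-32339 - 15*110) = √(-32339 - 1650) = √(-33989) = I*√33989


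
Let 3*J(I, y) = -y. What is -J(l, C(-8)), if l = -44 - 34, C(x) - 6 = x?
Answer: -⅔ ≈ -0.66667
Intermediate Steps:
C(x) = 6 + x
l = -78
J(I, y) = -y/3 (J(I, y) = (-y)/3 = -y/3)
-J(l, C(-8)) = -(-1)*(6 - 8)/3 = -(-1)*(-2)/3 = -1*⅔ = -⅔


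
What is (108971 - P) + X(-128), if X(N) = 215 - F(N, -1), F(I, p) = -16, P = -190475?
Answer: 299677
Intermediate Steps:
X(N) = 231 (X(N) = 215 - 1*(-16) = 215 + 16 = 231)
(108971 - P) + X(-128) = (108971 - 1*(-190475)) + 231 = (108971 + 190475) + 231 = 299446 + 231 = 299677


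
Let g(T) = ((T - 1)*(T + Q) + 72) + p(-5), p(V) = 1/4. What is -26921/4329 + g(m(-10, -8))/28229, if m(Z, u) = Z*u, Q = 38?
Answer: -2877140803/488813364 ≈ -5.8860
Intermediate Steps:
p(V) = ¼
g(T) = 289/4 + (-1 + T)*(38 + T) (g(T) = ((T - 1)*(T + 38) + 72) + ¼ = ((-1 + T)*(38 + T) + 72) + ¼ = (72 + (-1 + T)*(38 + T)) + ¼ = 289/4 + (-1 + T)*(38 + T))
-26921/4329 + g(m(-10, -8))/28229 = -26921/4329 + (137/4 + (-10*(-8))² + 37*(-10*(-8)))/28229 = -26921*1/4329 + (137/4 + 80² + 37*80)*(1/28229) = -26921/4329 + (137/4 + 6400 + 2960)*(1/28229) = -26921/4329 + (37577/4)*(1/28229) = -26921/4329 + 37577/112916 = -2877140803/488813364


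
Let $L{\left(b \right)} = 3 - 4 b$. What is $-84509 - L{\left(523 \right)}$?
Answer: $-82420$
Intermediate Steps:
$-84509 - L{\left(523 \right)} = -84509 - \left(3 - 2092\right) = -84509 - -2089 = -84509 + 2089 = -82420$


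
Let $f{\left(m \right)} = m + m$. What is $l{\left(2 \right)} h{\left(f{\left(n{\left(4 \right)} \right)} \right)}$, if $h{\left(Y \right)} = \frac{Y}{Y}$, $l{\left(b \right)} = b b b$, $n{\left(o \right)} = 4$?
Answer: $8$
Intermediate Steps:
$f{\left(m \right)} = 2 m$
$l{\left(b \right)} = b^{3}$ ($l{\left(b \right)} = b b^{2} = b^{3}$)
$h{\left(Y \right)} = 1$
$l{\left(2 \right)} h{\left(f{\left(n{\left(4 \right)} \right)} \right)} = 2^{3} \cdot 1 = 8 \cdot 1 = 8$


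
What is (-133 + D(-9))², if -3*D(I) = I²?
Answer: 25600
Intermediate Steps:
D(I) = -I²/3
(-133 + D(-9))² = (-133 - ⅓*(-9)²)² = (-133 - ⅓*81)² = (-133 - 27)² = (-160)² = 25600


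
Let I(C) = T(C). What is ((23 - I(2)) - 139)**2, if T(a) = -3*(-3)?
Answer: 15625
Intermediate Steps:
T(a) = 9
I(C) = 9
((23 - I(2)) - 139)**2 = ((23 - 1*9) - 139)**2 = ((23 - 9) - 139)**2 = (14 - 139)**2 = (-125)**2 = 15625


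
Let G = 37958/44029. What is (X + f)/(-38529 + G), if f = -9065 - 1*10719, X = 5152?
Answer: 644232328/1696355383 ≈ 0.37977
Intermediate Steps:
G = 37958/44029 (G = 37958*(1/44029) = 37958/44029 ≈ 0.86211)
f = -19784 (f = -9065 - 10719 = -19784)
(X + f)/(-38529 + G) = (5152 - 19784)/(-38529 + 37958/44029) = -14632/(-1696355383/44029) = -14632*(-44029/1696355383) = 644232328/1696355383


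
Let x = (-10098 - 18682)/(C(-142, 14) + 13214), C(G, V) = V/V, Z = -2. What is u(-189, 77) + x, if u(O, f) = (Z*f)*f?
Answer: -31346450/2643 ≈ -11860.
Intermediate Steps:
C(G, V) = 1
x = -5756/2643 (x = (-10098 - 18682)/(1 + 13214) = -28780/13215 = -28780*1/13215 = -5756/2643 ≈ -2.1778)
u(O, f) = -2*f**2 (u(O, f) = (-2*f)*f = -2*f**2)
u(-189, 77) + x = -2*77**2 - 5756/2643 = -2*5929 - 5756/2643 = -11858 - 5756/2643 = -31346450/2643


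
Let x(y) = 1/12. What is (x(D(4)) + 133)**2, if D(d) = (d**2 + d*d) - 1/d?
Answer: 2550409/144 ≈ 17711.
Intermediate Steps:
D(d) = -1/d + 2*d**2 (D(d) = (d**2 + d**2) - 1/d = 2*d**2 - 1/d = -1/d + 2*d**2)
x(y) = 1/12
(x(D(4)) + 133)**2 = (1/12 + 133)**2 = (1597/12)**2 = 2550409/144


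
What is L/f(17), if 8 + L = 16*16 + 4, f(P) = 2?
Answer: 126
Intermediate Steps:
L = 252 (L = -8 + (16*16 + 4) = -8 + (256 + 4) = -8 + 260 = 252)
L/f(17) = 252/2 = 252*(1/2) = 126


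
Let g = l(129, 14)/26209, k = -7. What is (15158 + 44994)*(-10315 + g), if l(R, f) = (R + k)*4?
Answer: -16261813312744/26209 ≈ -6.2047e+8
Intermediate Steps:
l(R, f) = -28 + 4*R (l(R, f) = (R - 7)*4 = (-7 + R)*4 = -28 + 4*R)
g = 488/26209 (g = (-28 + 4*129)/26209 = (-28 + 516)*(1/26209) = 488*(1/26209) = 488/26209 ≈ 0.018620)
(15158 + 44994)*(-10315 + g) = (15158 + 44994)*(-10315 + 488/26209) = 60152*(-270345347/26209) = -16261813312744/26209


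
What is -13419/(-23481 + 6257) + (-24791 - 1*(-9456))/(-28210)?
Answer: 64268003/48588904 ≈ 1.3227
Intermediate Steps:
-13419/(-23481 + 6257) + (-24791 - 1*(-9456))/(-28210) = -13419/(-17224) + (-24791 + 9456)*(-1/28210) = -13419*(-1/17224) - 15335*(-1/28210) = 13419/17224 + 3067/5642 = 64268003/48588904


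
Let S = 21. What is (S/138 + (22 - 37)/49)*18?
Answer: -3123/1127 ≈ -2.7711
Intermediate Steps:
(S/138 + (22 - 37)/49)*18 = (21/138 + (22 - 37)/49)*18 = (21*(1/138) - 15*1/49)*18 = (7/46 - 15/49)*18 = -347/2254*18 = -3123/1127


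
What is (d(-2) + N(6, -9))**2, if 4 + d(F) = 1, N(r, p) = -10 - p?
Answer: 16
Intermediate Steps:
d(F) = -3 (d(F) = -4 + 1 = -3)
(d(-2) + N(6, -9))**2 = (-3 + (-10 - 1*(-9)))**2 = (-3 + (-10 + 9))**2 = (-3 - 1)**2 = (-4)**2 = 16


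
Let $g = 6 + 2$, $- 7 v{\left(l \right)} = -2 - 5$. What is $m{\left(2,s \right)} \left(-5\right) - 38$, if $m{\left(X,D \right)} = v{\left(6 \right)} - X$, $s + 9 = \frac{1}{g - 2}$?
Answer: $-33$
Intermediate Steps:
$v{\left(l \right)} = 1$ ($v{\left(l \right)} = - \frac{-2 - 5}{7} = \left(- \frac{1}{7}\right) \left(-7\right) = 1$)
$g = 8$
$s = - \frac{53}{6}$ ($s = -9 + \frac{1}{8 - 2} = -9 + \frac{1}{6} = - \frac{53}{6} \approx -8.8333$)
$m{\left(X,D \right)} = 1 - X$
$m{\left(2,s \right)} \left(-5\right) - 38 = \left(1 - 2\right) \left(-5\right) - 38 = \left(-1\right) \left(-5\right) - 38 = 5 - 38 = -33$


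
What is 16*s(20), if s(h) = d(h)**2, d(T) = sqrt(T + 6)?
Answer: 416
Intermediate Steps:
d(T) = sqrt(6 + T)
s(h) = 6 + h (s(h) = (sqrt(6 + h))**2 = 6 + h)
16*s(20) = 16*(6 + 20) = 16*26 = 416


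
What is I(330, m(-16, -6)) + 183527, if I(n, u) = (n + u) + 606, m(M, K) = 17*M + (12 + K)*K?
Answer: 184155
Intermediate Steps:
m(M, K) = 17*M + K*(12 + K)
I(n, u) = 606 + n + u
I(330, m(-16, -6)) + 183527 = (606 + 330 + ((-6)² + 12*(-6) + 17*(-16))) + 183527 = (606 + 330 + (36 - 72 - 272)) + 183527 = (606 + 330 - 308) + 183527 = 628 + 183527 = 184155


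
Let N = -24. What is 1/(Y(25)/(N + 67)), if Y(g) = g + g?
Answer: 43/50 ≈ 0.86000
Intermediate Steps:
Y(g) = 2*g
1/(Y(25)/(N + 67)) = 1/((2*25)/(-24 + 67)) = 1/(50/43) = 43/50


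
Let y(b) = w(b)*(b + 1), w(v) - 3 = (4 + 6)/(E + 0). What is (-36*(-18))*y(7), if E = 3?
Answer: 32832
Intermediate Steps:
w(v) = 19/3 (w(v) = 3 + (4 + 6)/(3 + 0) = 3 + 10/3 = 19/3)
y(b) = 19/3 + 19*b/3 (y(b) = 19*(b + 1)/3 = 19*(1 + b)/3 = 19/3 + 19*b/3)
(-36*(-18))*y(7) = (-36*(-18))*(19/3 + (19/3)*7) = 648*(19/3 + 133/3) = 648*(152/3) = 32832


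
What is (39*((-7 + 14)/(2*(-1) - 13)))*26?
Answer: -2366/5 ≈ -473.20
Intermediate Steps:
(39*((-7 + 14)/(2*(-1) - 13)))*26 = (39*(7/(-2 - 13)))*26 = (39*(7/(-15)))*26 = (39*(7*(-1/15)))*26 = (39*(-7/15))*26 = -91/5*26 = -2366/5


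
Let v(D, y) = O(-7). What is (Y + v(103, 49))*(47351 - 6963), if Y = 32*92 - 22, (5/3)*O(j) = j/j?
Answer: 590189844/5 ≈ 1.1804e+8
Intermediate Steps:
O(j) = ⅗ (O(j) = 3*(j/j)/5 = (⅗)*1 = ⅗)
v(D, y) = ⅗
Y = 2922 (Y = 2944 - 22 = 2922)
(Y + v(103, 49))*(47351 - 6963) = (2922 + ⅗)*(47351 - 6963) = (14613/5)*40388 = 590189844/5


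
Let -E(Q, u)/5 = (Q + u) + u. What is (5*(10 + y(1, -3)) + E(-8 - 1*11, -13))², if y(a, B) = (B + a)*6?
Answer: 46225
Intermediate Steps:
y(a, B) = 6*B + 6*a
E(Q, u) = -10*u - 5*Q (E(Q, u) = -5*((Q + u) + u) = -5*(Q + 2*u) = -10*u - 5*Q)
(5*(10 + y(1, -3)) + E(-8 - 1*11, -13))² = (5*(10 + (6*(-3) + 6*1)) + (-10*(-13) - 5*(-8 - 1*11)))² = (5*(10 + (-18 + 6)) + (130 - 5*(-8 - 11)))² = (5*(10 - 12) + (130 - 5*(-19)))² = (5*(-2) + (130 + 95))² = (-10 + 225)² = 215² = 46225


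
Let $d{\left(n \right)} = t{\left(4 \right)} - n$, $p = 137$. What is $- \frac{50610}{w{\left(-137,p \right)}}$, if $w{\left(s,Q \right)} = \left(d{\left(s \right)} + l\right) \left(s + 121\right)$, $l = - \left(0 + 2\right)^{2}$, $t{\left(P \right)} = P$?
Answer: $\frac{25305}{1096} \approx 23.089$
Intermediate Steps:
$d{\left(n \right)} = 4 - n$
$l = -4$ ($l = - 2^{2} = \left(-1\right) 4 = -4$)
$w{\left(s,Q \right)} = - s \left(121 + s\right)$ ($w{\left(s,Q \right)} = \left(\left(4 - s\right) - 4\right) \left(s + 121\right) = - s \left(121 + s\right)$)
$- \frac{50610}{w{\left(-137,p \right)}} = - \frac{50610}{\left(-137\right) \left(-121 - -137\right)} = - \frac{50610}{\left(-137\right) \left(-121 + 137\right)} = - \frac{50610}{\left(-137\right) 16} = - \frac{50610}{-2192} = \left(-50610\right) \left(- \frac{1}{2192}\right) = \frac{25305}{1096}$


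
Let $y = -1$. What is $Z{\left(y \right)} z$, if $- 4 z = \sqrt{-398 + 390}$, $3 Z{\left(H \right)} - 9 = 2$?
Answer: $- \frac{11 i \sqrt{2}}{6} \approx - 2.5927 i$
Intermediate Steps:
$Z{\left(H \right)} = \frac{11}{3}$ ($Z{\left(H \right)} = 3 + \frac{1}{3} \cdot 2 = 3 + \frac{2}{3} = \frac{11}{3}$)
$z = - \frac{i \sqrt{2}}{2}$ ($z = - \frac{\sqrt{-398 + 390}}{4} = - \frac{\sqrt{-8}}{4} = - \frac{2 i \sqrt{2}}{4} = - \frac{i \sqrt{2}}{2} \approx - 0.70711 i$)
$Z{\left(y \right)} z = \frac{11 \left(- \frac{i \sqrt{2}}{2}\right)}{3} = - \frac{11 i \sqrt{2}}{6}$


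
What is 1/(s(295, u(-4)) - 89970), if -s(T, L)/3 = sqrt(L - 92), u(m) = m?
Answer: I/(6*(-14995*I + 2*sqrt(6))) ≈ -1.1115e-5 + 3.6313e-9*I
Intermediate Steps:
s(T, L) = -3*sqrt(-92 + L) (s(T, L) = -3*sqrt(L - 92) = -3*sqrt(-92 + L))
1/(s(295, u(-4)) - 89970) = 1/(-3*sqrt(-92 - 4) - 89970) = 1/(-12*I*sqrt(6) - 89970) = 1/(-89970 - 12*I*sqrt(6))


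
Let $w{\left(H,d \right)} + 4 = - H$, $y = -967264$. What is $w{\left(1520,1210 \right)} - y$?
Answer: $965740$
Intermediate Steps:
$w{\left(H,d \right)} = -4 - H$
$w{\left(1520,1210 \right)} - y = \left(-4 - 1520\right) - -967264 = \left(-4 - 1520\right) + 967264 = -1524 + 967264 = 965740$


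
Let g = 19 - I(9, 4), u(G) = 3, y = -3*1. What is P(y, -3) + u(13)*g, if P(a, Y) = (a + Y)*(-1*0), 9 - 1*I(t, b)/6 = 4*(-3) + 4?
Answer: -249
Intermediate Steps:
y = -3
I(t, b) = 102 (I(t, b) = 54 - 6*(4*(-3) + 4) = 54 - 6*(-12 + 4) = 54 - 6*(-8) = 54 + 48 = 102)
P(a, Y) = 0 (P(a, Y) = (Y + a)*0 = 0)
g = -83 (g = 19 - 1*102 = 19 - 102 = -83)
P(y, -3) + u(13)*g = 0 + 3*(-83) = 0 - 249 = -249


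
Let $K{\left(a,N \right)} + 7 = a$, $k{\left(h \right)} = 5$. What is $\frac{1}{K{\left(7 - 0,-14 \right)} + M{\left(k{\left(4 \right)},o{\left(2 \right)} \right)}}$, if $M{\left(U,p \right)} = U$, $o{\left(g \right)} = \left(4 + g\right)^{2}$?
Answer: $\frac{1}{5} \approx 0.2$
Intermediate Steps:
$K{\left(a,N \right)} = -7 + a$
$\frac{1}{K{\left(7 - 0,-14 \right)} + M{\left(k{\left(4 \right)},o{\left(2 \right)} \right)}} = \frac{1}{\left(-7 + \left(7 - 0\right)\right) + 5} = \frac{1}{\left(-7 + \left(7 + 0\right)\right) + 5} = \frac{1}{\left(-7 + 7\right) + 5} = \frac{1}{0 + 5} = \frac{1}{5}$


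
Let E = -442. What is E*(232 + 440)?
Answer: -297024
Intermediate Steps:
E*(232 + 440) = -442*(232 + 440) = -442*672 = -297024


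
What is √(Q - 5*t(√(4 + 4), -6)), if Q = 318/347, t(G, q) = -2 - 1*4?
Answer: 6*√103406/347 ≈ 5.5603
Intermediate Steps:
t(G, q) = -6 (t(G, q) = -2 - 4 = -6)
Q = 318/347 (Q = 318*(1/347) = 318/347 ≈ 0.91643)
√(Q - 5*t(√(4 + 4), -6)) = √(318/347 - 5*(-6)) = √(318/347 + 30) = √(10728/347) = 6*√103406/347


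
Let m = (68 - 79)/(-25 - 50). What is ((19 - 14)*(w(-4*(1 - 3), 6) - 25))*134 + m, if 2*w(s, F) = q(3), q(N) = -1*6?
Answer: -1406989/75 ≈ -18760.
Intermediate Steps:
q(N) = -6
w(s, F) = -3 (w(s, F) = (½)*(-6) = -3)
m = 11/75 (m = -11/(-75) = -11*(-1/75) = 11/75 ≈ 0.14667)
((19 - 14)*(w(-4*(1 - 3), 6) - 25))*134 + m = ((19 - 14)*(-3 - 25))*134 + 11/75 = (5*(-28))*134 + 11/75 = -140*134 + 11/75 = -18760 + 11/75 = -1406989/75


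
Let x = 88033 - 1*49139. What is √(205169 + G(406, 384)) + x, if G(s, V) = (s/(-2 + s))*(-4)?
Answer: 38894 + 9*√25838123/101 ≈ 39347.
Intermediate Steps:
x = 38894 (x = 88033 - 49139 = 38894)
G(s, V) = -4*s/(-2 + s) (G(s, V) = (s/(-2 + s))*(-4) = -4*s/(-2 + s))
√(205169 + G(406, 384)) + x = √(205169 - 4*406/(-2 + 406)) + 38894 = √(205169 - 4*406/404) + 38894 = √(205169 - 4*406*1/404) + 38894 = √(205169 - 406/101) + 38894 = √(20721663/101) + 38894 = 9*√25838123/101 + 38894 = 38894 + 9*√25838123/101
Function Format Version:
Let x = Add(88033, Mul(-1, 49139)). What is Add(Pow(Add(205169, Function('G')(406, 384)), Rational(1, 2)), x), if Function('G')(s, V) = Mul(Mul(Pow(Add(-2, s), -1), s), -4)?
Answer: Add(38894, Mul(Rational(9, 101), Pow(25838123, Rational(1, 2)))) ≈ 39347.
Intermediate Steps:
x = 38894 (x = Add(88033, -49139) = 38894)
Function('G')(s, V) = Mul(-4, s, Pow(Add(-2, s), -1)) (Function('G')(s, V) = Mul(Mul(s, Pow(Add(-2, s), -1)), -4) = Mul(-4, s, Pow(Add(-2, s), -1)))
Add(Pow(Add(205169, Function('G')(406, 384)), Rational(1, 2)), x) = Add(Pow(Add(205169, Mul(-4, 406, Pow(Add(-2, 406), -1))), Rational(1, 2)), 38894) = Add(Pow(Add(205169, Mul(-4, 406, Pow(404, -1))), Rational(1, 2)), 38894) = Add(Pow(Add(205169, Mul(-4, 406, Rational(1, 404))), Rational(1, 2)), 38894) = Add(Pow(Add(205169, Rational(-406, 101)), Rational(1, 2)), 38894) = Add(Pow(Rational(20721663, 101), Rational(1, 2)), 38894) = Add(Mul(Rational(9, 101), Pow(25838123, Rational(1, 2))), 38894) = Add(38894, Mul(Rational(9, 101), Pow(25838123, Rational(1, 2))))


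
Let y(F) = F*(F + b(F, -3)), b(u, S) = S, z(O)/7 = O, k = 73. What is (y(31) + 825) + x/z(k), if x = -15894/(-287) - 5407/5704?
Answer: 1416336984471/836531528 ≈ 1693.1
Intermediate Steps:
z(O) = 7*O
x = 89107567/1637048 (x = -15894*(-1/287) - 5407*1/5704 = 15894/287 - 5407/5704 = 89107567/1637048 ≈ 54.432)
y(F) = F*(-3 + F) (y(F) = F*(F - 3) = F*(-3 + F))
(y(31) + 825) + x/z(k) = (31*(-3 + 31) + 825) + 89107567/(1637048*((7*73))) = (31*28 + 825) + (89107567/1637048)/511 = (868 + 825) + (89107567/1637048)*(1/511) = 1693 + 89107567/836531528 = 1416336984471/836531528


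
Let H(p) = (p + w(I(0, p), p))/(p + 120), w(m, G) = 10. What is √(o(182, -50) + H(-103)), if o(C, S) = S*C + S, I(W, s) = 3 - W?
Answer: I*√2645931/17 ≈ 95.684*I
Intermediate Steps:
H(p) = (10 + p)/(120 + p) (H(p) = (p + 10)/(p + 120) = (10 + p)/(120 + p))
o(C, S) = S + C*S (o(C, S) = C*S + S = S + C*S)
√(o(182, -50) + H(-103)) = √(-50*(1 + 182) + (10 - 103)/(120 - 103)) = √(-50*183 - 93/17) = √(-9150 + (1/17)*(-93)) = √(-9150 - 93/17) = √(-155643/17) = I*√2645931/17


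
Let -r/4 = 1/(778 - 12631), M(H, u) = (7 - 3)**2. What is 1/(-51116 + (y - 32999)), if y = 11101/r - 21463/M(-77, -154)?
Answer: 16/524953309 ≈ 3.0479e-8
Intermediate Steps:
M(H, u) = 16 (M(H, u) = 4**2 = 16)
r = 4/11853 (r = -4/(778 - 12631) = -4/(-11853) = -4*(-1/11853) = 4/11853 ≈ 0.00033747)
y = 526299149/16 (y = 11101/(4/11853) - 21463/16 = 11101*(11853/4) - 21463*1/16 = 131580153/4 - 21463/16 = 526299149/16 ≈ 3.2894e+7)
1/(-51116 + (y - 32999)) = 1/(-51116 + (526299149/16 - 32999)) = 1/(-51116 + 525771165/16) = 1/(524953309/16) = 16/524953309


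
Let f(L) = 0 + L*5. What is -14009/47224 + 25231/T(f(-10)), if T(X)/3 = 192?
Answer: 147929945/3400128 ≈ 43.507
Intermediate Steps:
f(L) = 5*L (f(L) = 0 + 5*L = 5*L)
T(X) = 576 (T(X) = 3*192 = 576)
-14009/47224 + 25231/T(f(-10)) = -14009/47224 + 25231/576 = 147929945/3400128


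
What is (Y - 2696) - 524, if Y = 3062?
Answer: -158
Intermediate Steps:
(Y - 2696) - 524 = (3062 - 2696) - 524 = 366 - 524 = -158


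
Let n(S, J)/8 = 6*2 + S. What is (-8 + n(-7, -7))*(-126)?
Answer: -4032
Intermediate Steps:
n(S, J) = 96 + 8*S (n(S, J) = 8*(6*2 + S) = 8*(12 + S) = 96 + 8*S)
(-8 + n(-7, -7))*(-126) = (-8 + (96 + 8*(-7)))*(-126) = (-8 + (96 - 56))*(-126) = (-8 + 40)*(-126) = 32*(-126) = -4032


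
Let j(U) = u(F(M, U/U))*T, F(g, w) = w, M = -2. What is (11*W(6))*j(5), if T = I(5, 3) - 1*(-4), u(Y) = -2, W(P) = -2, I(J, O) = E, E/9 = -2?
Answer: -616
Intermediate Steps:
E = -18 (E = 9*(-2) = -18)
I(J, O) = -18
T = -14 (T = -18 - 1*(-4) = -18 + 4 = -14)
j(U) = 28 (j(U) = -2*(-14) = 28)
(11*W(6))*j(5) = (11*(-2))*28 = -22*28 = -616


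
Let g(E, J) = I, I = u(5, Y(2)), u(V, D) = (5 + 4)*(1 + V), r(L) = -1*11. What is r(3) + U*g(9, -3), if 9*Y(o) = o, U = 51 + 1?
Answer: 2797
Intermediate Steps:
r(L) = -11
U = 52
Y(o) = o/9
u(V, D) = 9 + 9*V (u(V, D) = 9*(1 + V) = 9 + 9*V)
I = 54 (I = 9 + 9*5 = 9 + 45 = 54)
g(E, J) = 54
r(3) + U*g(9, -3) = -11 + 52*54 = -11 + 2808 = 2797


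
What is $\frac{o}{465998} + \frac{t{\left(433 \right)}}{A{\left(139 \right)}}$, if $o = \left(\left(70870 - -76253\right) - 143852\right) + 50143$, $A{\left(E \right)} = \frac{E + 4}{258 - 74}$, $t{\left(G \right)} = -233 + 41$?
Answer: $- \frac{632889967}{2562989} \approx -246.93$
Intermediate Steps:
$t{\left(G \right)} = -192$
$A{\left(E \right)} = \frac{1}{46} + \frac{E}{184}$ ($A{\left(E \right)} = \frac{4 + E}{184} = \left(4 + E\right) \frac{1}{184} = \frac{1}{46} + \frac{E}{184}$)
$o = 53414$ ($o = \left(\left(70870 + 76253\right) - 143852\right) + 50143 = \left(147123 - 143852\right) + 50143 = 3271 + 50143 = 53414$)
$\frac{o}{465998} + \frac{t{\left(433 \right)}}{A{\left(139 \right)}} = \frac{53414}{465998} - \frac{192}{\frac{1}{46} + \frac{1}{184} \cdot 139} = 53414 \cdot \frac{1}{465998} - \frac{192}{\frac{1}{46} + \frac{139}{184}} = \frac{26707}{232999} - \frac{192}{\frac{143}{184}} = \frac{26707}{232999} - \frac{35328}{143} = - \frac{632889967}{2562989}$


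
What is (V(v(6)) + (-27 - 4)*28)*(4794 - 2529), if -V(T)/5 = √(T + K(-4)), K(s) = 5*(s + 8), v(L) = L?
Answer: -1966020 - 11325*√26 ≈ -2.0238e+6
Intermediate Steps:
K(s) = 40 + 5*s (K(s) = 5*(8 + s) = 40 + 5*s)
V(T) = -5*√(20 + T) (V(T) = -5*√(T + (40 + 5*(-4))) = -5*√(T + (40 - 20)) = -5*√(T + 20) = -5*√(20 + T))
(V(v(6)) + (-27 - 4)*28)*(4794 - 2529) = (-5*√(20 + 6) + (-27 - 4)*28)*(4794 - 2529) = (-5*√26 - 31*28)*2265 = (-5*√26 - 868)*2265 = (-868 - 5*√26)*2265 = -1966020 - 11325*√26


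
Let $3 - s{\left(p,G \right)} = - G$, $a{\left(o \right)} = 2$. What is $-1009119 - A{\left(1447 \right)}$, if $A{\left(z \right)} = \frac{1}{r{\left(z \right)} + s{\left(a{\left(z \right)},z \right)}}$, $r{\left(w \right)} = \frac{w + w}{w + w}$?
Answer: $- \frac{1464231670}{1451} \approx -1.0091 \cdot 10^{6}$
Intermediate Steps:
$r{\left(w \right)} = 1$ ($r{\left(w \right)} = \frac{2 w}{2 w} = 2 w \frac{1}{2 w} = 1$)
$s{\left(p,G \right)} = 3 + G$ ($s{\left(p,G \right)} = 3 - - G = 3 + G$)
$A{\left(z \right)} = \frac{1}{4 + z}$ ($A{\left(z \right)} = \frac{1}{1 + \left(3 + z\right)} = \frac{1}{4 + z}$)
$-1009119 - A{\left(1447 \right)} = -1009119 - \frac{1}{4 + 1447} = -1009119 - \frac{1}{1451} = - \frac{1464231670}{1451}$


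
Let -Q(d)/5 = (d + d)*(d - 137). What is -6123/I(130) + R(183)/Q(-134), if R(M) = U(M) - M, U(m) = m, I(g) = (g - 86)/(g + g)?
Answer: -397995/11 ≈ -36181.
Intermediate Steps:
I(g) = (-86 + g)/(2*g) (I(g) = (-86 + g)/((2*g)) = (-86 + g)*(1/(2*g)) = (-86 + g)/(2*g))
Q(d) = -10*d*(-137 + d) (Q(d) = -5*(d + d)*(d - 137) = -5*2*d*(-137 + d) = -10*d*(-137 + d))
R(M) = 0 (R(M) = M - M = 0)
-6123/I(130) + R(183)/Q(-134) = -6123*260/(-86 + 130) + 0/((10*(-134)*(137 - 1*(-134)))) = -6123/((1/2)*(1/130)*44) + 0/((10*(-134)*(137 + 134))) = -6123/11/65 + 0/((10*(-134)*271)) = -6123*65/11 + 0/(-363140) = -397995/11 + 0*(-1/363140) = -397995/11 + 0 = -397995/11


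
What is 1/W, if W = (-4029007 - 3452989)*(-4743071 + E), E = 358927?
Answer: 1/32802147871424 ≈ 3.0486e-14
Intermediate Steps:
W = 32802147871424 (W = (-4029007 - 3452989)*(-4743071 + 358927) = -7481996*(-4384144) = 32802147871424)
1/W = 1/32802147871424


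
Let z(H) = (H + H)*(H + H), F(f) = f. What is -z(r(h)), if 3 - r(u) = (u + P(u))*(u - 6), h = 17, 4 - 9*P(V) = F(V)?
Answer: -9156676/81 ≈ -1.1305e+5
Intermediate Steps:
P(V) = 4/9 - V/9
r(u) = 3 - (-6 + u)*(4/9 + 8*u/9) (r(u) = 3 - (u + (4/9 - u/9))*(u - 6) = 3 - (4/9 + 8*u/9)*(-6 + u) = 3 - (-6 + u)*(4/9 + 8*u/9))
z(H) = 4*H² (z(H) = (2*H)*(2*H) = 4*H²)
-z(r(h)) = -4*(17/3 - 8/9*17² + (44/9)*17)² = -4*(17/3 - 8/9*289 + 748/9)² = -4*(17/3 - 2312/9 + 748/9)² = -4*(-1513/9)² = -4*2289169/81 = -1*9156676/81 = -9156676/81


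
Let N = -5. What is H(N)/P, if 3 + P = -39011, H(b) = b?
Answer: 5/39014 ≈ 0.00012816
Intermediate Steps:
P = -39014 (P = -3 - 39011 = -39014)
H(N)/P = -5/(-39014) = -5*(-1/39014) = 5/39014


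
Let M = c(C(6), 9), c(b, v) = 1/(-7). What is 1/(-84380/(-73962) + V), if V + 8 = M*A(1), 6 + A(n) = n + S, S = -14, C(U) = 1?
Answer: -36981/153281 ≈ -0.24126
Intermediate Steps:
c(b, v) = -⅐
M = -⅐ ≈ -0.14286
A(n) = -20 + n (A(n) = -6 + (n - 14) = -6 + (-14 + n) = -20 + n)
V = -37/7 (V = -8 - (-20 + 1)/7 = -8 - ⅐*(-19) = -8 + 19/7 = -37/7 ≈ -5.2857)
1/(-84380/(-73962) + V) = 1/(-84380/(-73962) - 37/7) = 1/(-84380*(-1/73962) - 37/7) = 1/(42190/36981 - 37/7) = 1/(-153281/36981) = -36981/153281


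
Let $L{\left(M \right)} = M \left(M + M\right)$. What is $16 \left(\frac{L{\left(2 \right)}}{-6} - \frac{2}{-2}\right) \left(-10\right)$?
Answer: $\frac{160}{3} \approx 53.333$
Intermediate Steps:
$L{\left(M \right)} = 2 M^{2}$ ($L{\left(M \right)} = M 2 M = 2 M^{2}$)
$16 \left(\frac{L{\left(2 \right)}}{-6} - \frac{2}{-2}\right) \left(-10\right) = 16 \left(\frac{2 \cdot 2^{2}}{-6} - \frac{2}{-2}\right) \left(-10\right) = 16 \left(2 \cdot 4 \left(- \frac{1}{6}\right) - -1\right) \left(-10\right) = 16 \left(8 \left(- \frac{1}{6}\right) + 1\right) \left(-10\right) = 16 \left(- \frac{4}{3} + 1\right) \left(-10\right) = 16 \left(- \frac{1}{3}\right) \left(-10\right) = \left(- \frac{16}{3}\right) \left(-10\right) = \frac{160}{3}$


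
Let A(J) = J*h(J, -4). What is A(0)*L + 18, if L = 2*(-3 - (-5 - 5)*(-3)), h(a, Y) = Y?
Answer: 18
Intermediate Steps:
A(J) = -4*J (A(J) = J*(-4) = -4*J)
L = -66 (L = 2*(-3 - (-10)*(-3)) = 2*(-3 - 1*30) = 2*(-3 - 30) = 2*(-33) = -66)
A(0)*L + 18 = -4*0*(-66) + 18 = 0*(-66) + 18 = 0 + 18 = 18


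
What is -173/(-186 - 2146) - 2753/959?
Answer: -6254089/2236388 ≈ -2.7965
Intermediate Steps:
-173/(-186 - 2146) - 2753/959 = -173/(-2332) - 2753*1/959 = -173*(-1/2332) - 2753/959 = 173/2332 - 2753/959 = -6254089/2236388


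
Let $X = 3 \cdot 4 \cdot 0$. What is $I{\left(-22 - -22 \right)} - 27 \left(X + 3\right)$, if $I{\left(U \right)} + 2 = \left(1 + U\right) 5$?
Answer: $-78$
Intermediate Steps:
$I{\left(U \right)} = 3 + 5 U$ ($I{\left(U \right)} = -2 + \left(1 + U\right) 5 = -2 + \left(5 + 5 U\right) = 3 + 5 U$)
$X = 0$ ($X = 12 \cdot 0 = 0$)
$I{\left(-22 - -22 \right)} - 27 \left(X + 3\right) = \left(3 + 5 \left(-22 - -22\right)\right) - 27 \left(0 + 3\right) = \left(3 + 5 \left(-22 + 22\right)\right) - 81 = \left(3 + 5 \cdot 0\right) - 81 = \left(3 + 0\right) - 81 = 3 - 81 = -78$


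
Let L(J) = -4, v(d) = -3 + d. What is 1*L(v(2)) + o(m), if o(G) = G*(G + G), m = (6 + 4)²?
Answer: 19996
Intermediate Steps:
m = 100 (m = 10² = 100)
o(G) = 2*G² (o(G) = G*(2*G) = 2*G²)
1*L(v(2)) + o(m) = 1*(-4) + 2*100² = -4 + 2*10000 = -4 + 20000 = 19996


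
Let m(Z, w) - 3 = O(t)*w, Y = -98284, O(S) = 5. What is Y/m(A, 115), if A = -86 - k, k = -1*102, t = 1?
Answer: -49142/289 ≈ -170.04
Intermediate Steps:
k = -102
A = 16 (A = -86 - 1*(-102) = -86 + 102 = 16)
m(Z, w) = 3 + 5*w
Y/m(A, 115) = -98284/(3 + 5*115) = -98284/(3 + 575) = -98284/578 = -98284*1/578 = -49142/289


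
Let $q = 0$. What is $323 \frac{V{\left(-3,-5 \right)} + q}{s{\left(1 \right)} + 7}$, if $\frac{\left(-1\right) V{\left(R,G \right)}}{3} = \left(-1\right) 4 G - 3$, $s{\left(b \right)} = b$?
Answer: $- \frac{16473}{8} \approx -2059.1$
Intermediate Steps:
$V{\left(R,G \right)} = 9 + 12 G$ ($V{\left(R,G \right)} = - 3 \left(\left(-1\right) 4 G - 3\right) = - 3 \left(- 4 G - 3\right) = - 3 \left(-3 - 4 G\right) = 9 + 12 G$)
$323 \frac{V{\left(-3,-5 \right)} + q}{s{\left(1 \right)} + 7} = 323 \frac{\left(9 + 12 \left(-5\right)\right) + 0}{1 + 7} = 323 \frac{\left(9 - 60\right) + 0}{8} = 323 \left(-51 + 0\right) \frac{1}{8} = 323 \left(\left(-51\right) \frac{1}{8}\right) = 323 \left(- \frac{51}{8}\right) = - \frac{16473}{8}$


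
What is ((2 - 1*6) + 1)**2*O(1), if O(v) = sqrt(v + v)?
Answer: 9*sqrt(2) ≈ 12.728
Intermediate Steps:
O(v) = sqrt(2)*sqrt(v) (O(v) = sqrt(2*v) = sqrt(2)*sqrt(v))
((2 - 1*6) + 1)**2*O(1) = ((2 - 1*6) + 1)**2*(sqrt(2)*sqrt(1)) = ((2 - 6) + 1)**2*(sqrt(2)*1) = (-4 + 1)**2*sqrt(2) = (-3)**2*sqrt(2) = 9*sqrt(2)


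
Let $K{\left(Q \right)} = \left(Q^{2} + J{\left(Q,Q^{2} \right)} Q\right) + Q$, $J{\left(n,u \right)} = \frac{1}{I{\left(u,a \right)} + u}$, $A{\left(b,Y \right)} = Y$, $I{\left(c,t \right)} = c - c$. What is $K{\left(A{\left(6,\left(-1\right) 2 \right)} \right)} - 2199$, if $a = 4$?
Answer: $- \frac{4395}{2} \approx -2197.5$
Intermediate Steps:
$I{\left(c,t \right)} = 0$
$J{\left(n,u \right)} = \frac{1}{u}$ ($J{\left(n,u \right)} = \frac{1}{0 + u} = \frac{1}{u}$)
$K{\left(Q \right)} = Q + \frac{1}{Q} + Q^{2}$ ($K{\left(Q \right)} = \left(Q^{2} + \frac{Q}{Q^{2}}\right) + Q = \left(Q^{2} + \frac{1}{Q}\right) + Q = \left(\frac{1}{Q} + Q^{2}\right) + Q = Q + \frac{1}{Q} + Q^{2}$)
$K{\left(A{\left(6,\left(-1\right) 2 \right)} \right)} - 2199 = \left(\left(-1\right) 2 + \frac{1}{\left(-1\right) 2} + \left(\left(-1\right) 2\right)^{2}\right) - 2199 = \left(-2 + \frac{1}{-2} + \left(-2\right)^{2}\right) - 2199 = \left(-2 - \frac{1}{2} + 4\right) - 2199 = \frac{3}{2} - 2199 = - \frac{4395}{2}$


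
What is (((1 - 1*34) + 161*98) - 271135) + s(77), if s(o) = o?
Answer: -255313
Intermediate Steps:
(((1 - 1*34) + 161*98) - 271135) + s(77) = (((1 - 1*34) + 161*98) - 271135) + 77 = (((1 - 34) + 15778) - 271135) + 77 = ((-33 + 15778) - 271135) + 77 = (15745 - 271135) + 77 = -255390 + 77 = -255313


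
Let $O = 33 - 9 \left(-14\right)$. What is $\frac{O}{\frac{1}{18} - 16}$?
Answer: $- \frac{2862}{287} \approx -9.9721$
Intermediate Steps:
$O = 159$ ($O = 33 - -126 = 33 + 126 = 159$)
$\frac{O}{\frac{1}{18} - 16} = \frac{159}{\frac{1}{18} - 16} = \frac{159}{- \frac{287}{18}} = 159 \left(- \frac{18}{287}\right) = - \frac{2862}{287}$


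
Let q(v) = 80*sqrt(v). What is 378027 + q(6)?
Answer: 378027 + 80*sqrt(6) ≈ 3.7822e+5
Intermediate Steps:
378027 + q(6) = 378027 + 80*sqrt(6)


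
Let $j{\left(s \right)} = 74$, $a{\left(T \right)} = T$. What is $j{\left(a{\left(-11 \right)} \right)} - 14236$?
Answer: $-14162$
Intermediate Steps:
$j{\left(a{\left(-11 \right)} \right)} - 14236 = 74 - 14236 = -14162$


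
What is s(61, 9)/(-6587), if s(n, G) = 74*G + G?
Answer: -675/6587 ≈ -0.10247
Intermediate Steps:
s(n, G) = 75*G
s(61, 9)/(-6587) = (75*9)/(-6587) = 675*(-1/6587) = -675/6587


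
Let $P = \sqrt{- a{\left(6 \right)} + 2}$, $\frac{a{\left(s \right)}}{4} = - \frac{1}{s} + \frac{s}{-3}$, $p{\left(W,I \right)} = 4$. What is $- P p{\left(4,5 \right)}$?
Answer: $- \frac{16 \sqrt{6}}{3} \approx -13.064$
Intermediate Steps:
$a{\left(s \right)} = - \frac{4}{s} - \frac{4 s}{3}$ ($a{\left(s \right)} = 4 \left(- \frac{1}{s} + \frac{s}{-3}\right) = 4 \left(- \frac{1}{s} + s \left(- \frac{1}{3}\right)\right) = 4 \left(- \frac{1}{s} - \frac{s}{3}\right) = - \frac{4}{s} - \frac{4 s}{3}$)
$P = \frac{4 \sqrt{6}}{3}$ ($P = \sqrt{- (- \frac{4}{6} - 8) + 2} = \sqrt{- (\left(-4\right) \frac{1}{6} - 8) + 2} = \sqrt{- (- \frac{2}{3} - 8) + 2} = \sqrt{\left(-1\right) \left(- \frac{26}{3}\right) + 2} = \sqrt{\frac{26}{3} + 2} = \sqrt{\frac{32}{3}} = \frac{4 \sqrt{6}}{3} \approx 3.266$)
$- P p{\left(4,5 \right)} = - \frac{4 \sqrt{6}}{3} \cdot 4 = - \frac{16 \sqrt{6}}{3}$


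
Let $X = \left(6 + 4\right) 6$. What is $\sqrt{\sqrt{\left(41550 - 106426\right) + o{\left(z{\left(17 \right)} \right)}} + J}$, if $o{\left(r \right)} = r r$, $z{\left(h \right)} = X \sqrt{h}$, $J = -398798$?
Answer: $\sqrt{-398798 + 2 i \sqrt{919}} \approx 0.048 + 631.5 i$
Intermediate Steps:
$X = 60$ ($X = 10 \cdot 6 = 60$)
$z{\left(h \right)} = 60 \sqrt{h}$
$o{\left(r \right)} = r^{2}$
$\sqrt{\sqrt{\left(41550 - 106426\right) + o{\left(z{\left(17 \right)} \right)}} + J} = \sqrt{\sqrt{\left(41550 - 106426\right) + \left(60 \sqrt{17}\right)^{2}} - 398798} = \sqrt{\sqrt{-64876 + 61200} - 398798} = \sqrt{\sqrt{-3676} - 398798} = \sqrt{2 i \sqrt{919} - 398798} = \sqrt{-398798 + 2 i \sqrt{919}}$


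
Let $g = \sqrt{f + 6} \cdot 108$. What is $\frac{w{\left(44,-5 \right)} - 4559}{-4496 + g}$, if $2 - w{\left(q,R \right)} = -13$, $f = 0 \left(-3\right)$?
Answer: $\frac{638432}{629501} + \frac{15336 \sqrt{6}}{629501} \approx 1.0739$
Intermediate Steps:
$f = 0$
$w{\left(q,R \right)} = 15$ ($w{\left(q,R \right)} = 2 - -13 = 2 + 13 = 15$)
$g = 108 \sqrt{6}$ ($g = \sqrt{0 + 6} \cdot 108 = \sqrt{6} \cdot 108 = 108 \sqrt{6} \approx 264.54$)
$\frac{w{\left(44,-5 \right)} - 4559}{-4496 + g} = \frac{15 - 4559}{-4496 + 108 \sqrt{6}} = - \frac{4544}{-4496 + 108 \sqrt{6}}$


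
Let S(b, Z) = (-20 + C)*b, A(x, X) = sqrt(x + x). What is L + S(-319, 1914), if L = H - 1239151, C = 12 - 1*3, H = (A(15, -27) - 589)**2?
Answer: -1235642 + (589 - sqrt(30))**2 ≈ -8.9514e+5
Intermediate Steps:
A(x, X) = sqrt(2)*sqrt(x) (A(x, X) = sqrt(2*x) = sqrt(2)*sqrt(x))
H = (-589 + sqrt(30))**2 (H = (sqrt(2)*sqrt(15) - 589)**2 = (sqrt(30) - 589)**2 = (-589 + sqrt(30))**2 ≈ 3.4050e+5)
C = 9 (C = 12 - 3 = 9)
S(b, Z) = -11*b (S(b, Z) = (-20 + 9)*b = -11*b)
L = -1239151 + (589 - sqrt(30))**2 (L = (589 - sqrt(30))**2 - 1239151 = -1239151 + (589 - sqrt(30))**2 ≈ -8.9865e+5)
L + S(-319, 1914) = (-1239151 + (589 - sqrt(30))**2) - 11*(-319) = (-1239151 + (589 - sqrt(30))**2) + 3509 = -1235642 + (589 - sqrt(30))**2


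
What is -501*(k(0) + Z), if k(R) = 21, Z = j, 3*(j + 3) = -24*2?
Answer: -1002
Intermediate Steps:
j = -19 (j = -3 + (-24*2)/3 = -3 + (1/3)*(-48) = -3 - 16 = -19)
Z = -19
-501*(k(0) + Z) = -501*(21 - 19) = -501*2 = -1002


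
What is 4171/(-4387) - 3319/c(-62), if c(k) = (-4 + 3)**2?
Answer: -14564624/4387 ≈ -3319.9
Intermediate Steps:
c(k) = 1 (c(k) = (-1)**2 = 1)
4171/(-4387) - 3319/c(-62) = 4171/(-4387) - 3319/1 = 4171*(-1/4387) - 3319*1 = -4171/4387 - 3319 = -14564624/4387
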